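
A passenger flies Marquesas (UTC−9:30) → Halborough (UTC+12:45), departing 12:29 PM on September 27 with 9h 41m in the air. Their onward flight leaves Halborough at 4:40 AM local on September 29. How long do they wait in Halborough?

8 hours 15 minutes

Convert departure to UTC: 12:29 PM + 9:30 = 9:59 PM UTC on Sep 27.
Add 9 hours 41 minutes flight time → 7:40 AM UTC (Sep 28).
Halborough is UTC+12:45, so local arrival = 7:40 AM + 12:45 = 8:25 PM on Sep 28.
Layover = 4:40 AM − 8:25 PM (+1 day) = 8 hours 15 minutes.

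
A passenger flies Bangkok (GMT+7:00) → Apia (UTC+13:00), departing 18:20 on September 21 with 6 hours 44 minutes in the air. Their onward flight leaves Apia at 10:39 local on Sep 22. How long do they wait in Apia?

Convert departure to UTC: 18:20 − 7:00 = 11:20 UTC on Sep 21.
Add 6 hours and 44 minutes flight time → 18:04 UTC.
Apia is UTC+13:00, so local arrival = 18:04 + 13:00 = 07:04 on Sep 22.
Layover = 10:39 − 07:04 = 3 hours 35 minutes.

3 hours 35 minutes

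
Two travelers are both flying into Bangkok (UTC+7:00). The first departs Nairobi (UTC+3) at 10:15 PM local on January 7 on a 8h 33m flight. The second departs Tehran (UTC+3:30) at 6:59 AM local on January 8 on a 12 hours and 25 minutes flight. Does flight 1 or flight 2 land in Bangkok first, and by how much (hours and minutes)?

Flight 1 in UTC: 10:15 PM − 3:00 = 7:15 PM on Jan 7.
+8 hours and 33 minutes → arrive 3:48 AM UTC on Jan 8.
Flight 2 in UTC: 6:59 AM − 3:30 = 3:29 AM on Jan 8.
+12 hours 25 minutes → arrive 3:54 PM UTC on Jan 8.
Flight 1 lands earlier by 12 hours 6 minutes.

the first, by 12 hours 6 minutes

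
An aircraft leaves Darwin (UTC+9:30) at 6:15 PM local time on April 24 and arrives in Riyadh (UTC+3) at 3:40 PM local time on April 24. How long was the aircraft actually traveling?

Departure in UTC: 6:15 PM − 9:30 = 8:45 AM on Apr 24.
Arrival in UTC: 3:40 PM − 3:00 = 12:40 PM on Apr 24.
Elapsed = 12:40 PM − 8:45 AM = 3 hours 55 minutes.

3 hours 55 minutes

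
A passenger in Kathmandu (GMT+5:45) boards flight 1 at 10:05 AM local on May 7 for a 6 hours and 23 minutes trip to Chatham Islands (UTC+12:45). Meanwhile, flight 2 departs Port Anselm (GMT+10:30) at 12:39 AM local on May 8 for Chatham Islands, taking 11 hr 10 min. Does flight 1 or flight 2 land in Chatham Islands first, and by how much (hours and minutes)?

the first, by 14 hours 36 minutes

Flight 1 in UTC: 10:05 AM − 5:45 = 4:20 AM on May 7.
+6 hours and 23 minutes → arrive 10:43 AM UTC on May 7.
Flight 2 in UTC: 12:39 AM − 10:30 = 2:09 PM on May 7.
+11 hours and 10 minutes → arrive 1:19 AM UTC on May 8.
Flight 1 lands earlier by 14 hours 36 minutes.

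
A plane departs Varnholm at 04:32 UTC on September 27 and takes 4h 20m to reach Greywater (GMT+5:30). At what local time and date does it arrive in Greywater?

14:22 on September 27

Departure is given in UTC: 04:32 on Sep 27.
Add 4 hours 20 minutes → 08:52 UTC.
Greywater is UTC+5:30: 08:52 + 5:30 = 14:22 on Sep 27.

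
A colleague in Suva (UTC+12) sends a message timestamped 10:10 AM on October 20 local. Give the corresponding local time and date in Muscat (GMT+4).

2:10 AM on Oct 20

Muscat is 8:00 behind Suva.
Shift by the zone difference: 10:10 AM − 8:00 = 2:10 AM on Oct 20 in Muscat.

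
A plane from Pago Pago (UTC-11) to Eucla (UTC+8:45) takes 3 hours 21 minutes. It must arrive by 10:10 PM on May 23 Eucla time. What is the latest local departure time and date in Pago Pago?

11:04 PM on May 22

Target arrival in UTC: 10:10 PM − 8:45 = 1:25 PM on May 23.
Subtract 3 hours 21 minutes → departure 10:04 AM UTC on May 23.
Pago Pago is UTC−11:00: 10:04 AM − 11:00 = 11:04 PM on May 22.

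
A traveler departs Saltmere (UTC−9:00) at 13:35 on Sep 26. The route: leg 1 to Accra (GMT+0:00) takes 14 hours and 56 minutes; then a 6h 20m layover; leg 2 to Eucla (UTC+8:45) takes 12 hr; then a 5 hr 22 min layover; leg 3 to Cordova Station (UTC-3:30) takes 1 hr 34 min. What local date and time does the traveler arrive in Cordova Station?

11:17 on Sep 28

Convert departure to UTC: 13:35 + 9:00 = 22:35 UTC on Sep 26.
Add 14 hours 56 minutes leg 1 → 13:31 UTC (Sep 27).
Add 6 hours 20 minutes layover in Accra → 19:51 UTC.
Add 12 hours leg 2 → 07:51 UTC (Sep 28).
Add 5 hours 22 minutes layover in Eucla → 13:13 UTC.
Add 1 hour 34 minutes leg 3 → 14:47 UTC.
Cordova Station is UTC−3:30, so local arrival = 14:47 − 3:30 = 11:17 on Sep 28.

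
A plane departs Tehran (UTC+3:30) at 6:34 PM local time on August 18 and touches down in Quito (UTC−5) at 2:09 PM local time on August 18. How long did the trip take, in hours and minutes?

4 hours 5 minutes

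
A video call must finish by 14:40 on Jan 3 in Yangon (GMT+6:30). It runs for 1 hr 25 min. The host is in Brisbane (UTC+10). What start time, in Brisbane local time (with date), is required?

16:45 on January 3

Target end time in UTC: 14:40 − 6:30 = 08:10 on Jan 3.
Subtract 1 hour and 25 minutes → start 06:45 UTC on Jan 3.
Brisbane is UTC+10:00: 06:45 + 10:00 = 16:45 on Jan 3.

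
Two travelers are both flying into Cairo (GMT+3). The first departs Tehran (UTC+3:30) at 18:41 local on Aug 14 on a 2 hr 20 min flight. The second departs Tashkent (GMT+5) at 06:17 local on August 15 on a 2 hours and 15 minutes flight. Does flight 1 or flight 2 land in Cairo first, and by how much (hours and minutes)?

Flight 1 in UTC: 18:41 − 3:30 = 15:11 on Aug 14.
+2 hours and 20 minutes → arrive 17:31 UTC on Aug 14.
Flight 2 in UTC: 06:17 − 5:00 = 01:17 on Aug 15.
+2 hours and 15 minutes → arrive 03:32 UTC on Aug 15.
Flight 1 lands earlier by 10 hours 1 minute.

the first, by 10 hours 1 minute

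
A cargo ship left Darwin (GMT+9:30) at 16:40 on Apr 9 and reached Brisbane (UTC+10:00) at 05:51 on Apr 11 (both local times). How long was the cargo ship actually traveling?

36 hours 41 minutes

Departure in UTC: 16:40 − 9:30 = 07:10 on Apr 9.
Arrival in UTC: 05:51 − 10:00 = 19:51 on Apr 10.
Elapsed = 19:51 − 07:10 (+1 day) = 36 hours 41 minutes.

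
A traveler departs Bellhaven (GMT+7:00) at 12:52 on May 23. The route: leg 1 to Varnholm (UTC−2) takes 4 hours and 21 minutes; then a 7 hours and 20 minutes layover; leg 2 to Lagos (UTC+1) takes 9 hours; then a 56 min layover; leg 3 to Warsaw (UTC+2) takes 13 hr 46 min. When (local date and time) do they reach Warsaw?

19:15 on May 24

Convert departure to UTC: 12:52 − 7:00 = 05:52 UTC on May 23.
Add 4 hours 21 minutes leg 1 → 10:13 UTC.
Add 7 hours 20 minutes layover in Varnholm → 17:33 UTC.
Add 9 hours leg 2 → 02:33 UTC (May 24).
Add 56 minutes layover in Lagos → 03:29 UTC.
Add 13 hours and 46 minutes leg 3 → 17:15 UTC.
Warsaw is UTC+2:00, so local arrival = 17:15 + 2:00 = 19:15 on May 24.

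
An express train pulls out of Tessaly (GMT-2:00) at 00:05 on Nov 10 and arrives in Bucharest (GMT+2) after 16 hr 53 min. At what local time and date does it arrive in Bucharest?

20:58 on Nov 10

Convert departure to UTC: 00:05 + 2:00 = 02:05 UTC on Nov 10.
Add 16 hours and 53 minutes travel time → 18:58 UTC.
Bucharest is UTC+2:00, so local arrival = 18:58 + 2:00 = 20:58 on Nov 10.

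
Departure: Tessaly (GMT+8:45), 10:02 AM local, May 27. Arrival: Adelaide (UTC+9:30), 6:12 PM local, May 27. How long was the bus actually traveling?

Departure in UTC: 10:02 AM − 8:45 = 1:17 AM on May 27.
Arrival in UTC: 6:12 PM − 9:30 = 8:42 AM on May 27.
Elapsed = 8:42 AM − 1:17 AM = 7 hours 25 minutes.

7 hours 25 minutes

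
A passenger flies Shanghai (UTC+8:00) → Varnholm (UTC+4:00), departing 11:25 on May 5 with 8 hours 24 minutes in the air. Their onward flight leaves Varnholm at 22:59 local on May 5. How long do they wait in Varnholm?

Convert departure to UTC: 11:25 − 8:00 = 03:25 UTC on May 5.
Add 8 hours 24 minutes flight time → 11:49 UTC.
Varnholm is UTC+4:00, so local arrival = 11:49 + 4:00 = 15:49 on May 5.
Layover = 22:59 − 15:49 = 7 hours 10 minutes.

7 hours 10 minutes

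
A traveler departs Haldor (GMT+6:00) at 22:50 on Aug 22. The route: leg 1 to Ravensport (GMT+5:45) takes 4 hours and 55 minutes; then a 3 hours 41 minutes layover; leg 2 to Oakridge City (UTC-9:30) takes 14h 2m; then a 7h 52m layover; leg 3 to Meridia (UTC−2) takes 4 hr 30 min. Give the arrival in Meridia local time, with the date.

01:50 on Aug 24

Convert departure to UTC: 22:50 − 6:00 = 16:50 UTC on Aug 22.
Add 4 hours 55 minutes leg 1 → 21:45 UTC.
Add 3 hours and 41 minutes layover in Ravensport → 01:26 UTC (Aug 23).
Add 14 hours 2 minutes leg 2 → 15:28 UTC.
Add 7 hours 52 minutes layover in Oakridge City → 23:20 UTC.
Add 4 hours 30 minutes leg 3 → 03:50 UTC (Aug 24).
Meridia is UTC−2:00, so local arrival = 03:50 − 2:00 = 01:50 on Aug 24.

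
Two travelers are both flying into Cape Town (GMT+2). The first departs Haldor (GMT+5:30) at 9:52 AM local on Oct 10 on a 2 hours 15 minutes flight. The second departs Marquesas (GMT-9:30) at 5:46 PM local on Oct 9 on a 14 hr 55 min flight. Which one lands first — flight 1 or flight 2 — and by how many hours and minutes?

Flight 1 in UTC: 9:52 AM − 5:30 = 4:22 AM on Oct 10.
+2 hours and 15 minutes → arrive 6:37 AM UTC on Oct 10.
Flight 2 in UTC: 5:46 PM + 9:30 = 3:16 AM on Oct 10.
+14 hours and 55 minutes → arrive 6:11 PM UTC on Oct 10.
Flight 1 lands earlier by 11 hours 34 minutes.

the first, by 11 hours 34 minutes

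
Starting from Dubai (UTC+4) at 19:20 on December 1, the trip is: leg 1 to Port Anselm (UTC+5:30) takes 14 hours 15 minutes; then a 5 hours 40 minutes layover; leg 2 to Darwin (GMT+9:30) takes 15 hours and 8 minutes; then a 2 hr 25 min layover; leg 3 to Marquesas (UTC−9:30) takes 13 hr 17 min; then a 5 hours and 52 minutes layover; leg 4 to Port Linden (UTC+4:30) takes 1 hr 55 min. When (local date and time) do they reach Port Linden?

Convert departure to UTC: 19:20 − 4:00 = 15:20 UTC on Dec 1.
Add 14 hours and 15 minutes leg 1 → 05:35 UTC (Dec 2).
Add 5 hours and 40 minutes layover in Port Anselm → 11:15 UTC.
Add 15 hours and 8 minutes leg 2 → 02:23 UTC (Dec 3).
Add 2 hours and 25 minutes layover in Darwin → 04:48 UTC.
Add 13 hours and 17 minutes leg 3 → 18:05 UTC.
Add 5 hours 52 minutes layover in Marquesas → 23:57 UTC.
Add 1 hour and 55 minutes leg 4 → 01:52 UTC (Dec 4).
Port Linden is UTC+4:30, so local arrival = 01:52 + 4:30 = 06:22 on Dec 4.

06:22 on December 4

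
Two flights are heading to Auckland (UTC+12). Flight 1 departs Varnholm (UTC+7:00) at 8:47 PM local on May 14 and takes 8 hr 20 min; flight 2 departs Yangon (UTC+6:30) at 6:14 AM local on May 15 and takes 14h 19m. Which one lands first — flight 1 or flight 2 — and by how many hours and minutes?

the first, by 15 hours 56 minutes

Flight 1 in UTC: 8:47 PM − 7:00 = 1:47 PM on May 14.
+8 hours 20 minutes → arrive 10:07 PM UTC on May 14.
Flight 2 in UTC: 6:14 AM − 6:30 = 11:44 PM on May 14.
+14 hours and 19 minutes → arrive 2:03 PM UTC on May 15.
Flight 1 lands earlier by 15 hours 56 minutes.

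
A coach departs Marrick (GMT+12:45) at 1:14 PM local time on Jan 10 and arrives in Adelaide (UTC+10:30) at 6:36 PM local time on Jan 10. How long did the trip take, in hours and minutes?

Adelaide is 2:15 behind Marrick.
Clock-face elapsed time (ignoring zones) is 5 hours 22 minutes.
Actual elapsed = 5 hours 22 minutes + 2:15 = 7 hours 37 minutes.

7 hours 37 minutes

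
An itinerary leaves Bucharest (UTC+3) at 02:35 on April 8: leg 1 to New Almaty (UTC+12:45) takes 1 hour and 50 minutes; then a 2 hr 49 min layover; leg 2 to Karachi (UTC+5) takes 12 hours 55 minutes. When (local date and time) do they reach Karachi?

22:09 on April 8

Convert departure to UTC: 02:35 − 3:00 = 23:35 UTC on Apr 7.
Add 1 hour and 50 minutes leg 1 → 01:25 UTC (Apr 8).
Add 2 hours 49 minutes layover in New Almaty → 04:14 UTC.
Add 12 hours and 55 minutes leg 2 → 17:09 UTC.
Karachi is UTC+5:00, so local arrival = 17:09 + 5:00 = 22:09 on Apr 8.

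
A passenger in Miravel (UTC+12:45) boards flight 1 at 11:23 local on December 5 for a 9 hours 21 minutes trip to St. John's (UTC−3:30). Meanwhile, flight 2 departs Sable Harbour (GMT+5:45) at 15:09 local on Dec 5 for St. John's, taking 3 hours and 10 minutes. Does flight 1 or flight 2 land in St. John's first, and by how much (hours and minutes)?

Flight 1 in UTC: 11:23 − 12:45 = 22:38 on Dec 4.
+9 hours 21 minutes → arrive 07:59 UTC on Dec 5.
Flight 2 in UTC: 15:09 − 5:45 = 09:24 on Dec 5.
+3 hours 10 minutes → arrive 12:34 UTC on Dec 5.
Flight 1 lands earlier by 4 hours 35 minutes.

the first, by 4 hours 35 minutes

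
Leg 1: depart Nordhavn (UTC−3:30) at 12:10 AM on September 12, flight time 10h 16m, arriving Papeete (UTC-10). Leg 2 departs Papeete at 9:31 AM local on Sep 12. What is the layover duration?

Convert departure to UTC: 12:10 AM + 3:30 = 3:40 AM UTC on Sep 12.
Add 10 hours and 16 minutes flight time → 1:56 PM UTC.
Papeete is UTC−10:00, so local arrival = 1:56 PM − 10:00 = 3:56 AM on Sep 12.
Layover = 9:31 AM − 3:56 AM = 5 hours 35 minutes.

5 hours 35 minutes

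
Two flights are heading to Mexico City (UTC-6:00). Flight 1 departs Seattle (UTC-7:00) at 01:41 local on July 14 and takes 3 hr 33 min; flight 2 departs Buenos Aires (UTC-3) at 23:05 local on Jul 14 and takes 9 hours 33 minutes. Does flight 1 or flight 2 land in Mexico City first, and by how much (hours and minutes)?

Flight 1 in UTC: 01:41 + 7:00 = 08:41 on Jul 14.
+3 hours and 33 minutes → arrive 12:14 UTC on Jul 14.
Flight 2 in UTC: 23:05 + 3:00 = 02:05 on Jul 15.
+9 hours and 33 minutes → arrive 11:38 UTC on Jul 15.
Flight 1 lands earlier by 23 hours 24 minutes.

the first, by 23 hours 24 minutes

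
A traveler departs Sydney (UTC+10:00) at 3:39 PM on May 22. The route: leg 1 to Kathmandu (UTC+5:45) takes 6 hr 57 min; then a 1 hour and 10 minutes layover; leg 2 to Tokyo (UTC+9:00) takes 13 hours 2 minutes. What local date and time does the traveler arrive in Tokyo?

11:48 AM on May 23

Convert departure to UTC: 3:39 PM − 10:00 = 5:39 AM UTC on May 22.
Add 6 hours and 57 minutes leg 1 → 12:36 PM UTC.
Add 1 hour and 10 minutes layover in Kathmandu → 1:46 PM UTC.
Add 13 hours 2 minutes leg 2 → 2:48 AM UTC (May 23).
Tokyo is UTC+9:00, so local arrival = 2:48 AM + 9:00 = 11:48 AM on May 23.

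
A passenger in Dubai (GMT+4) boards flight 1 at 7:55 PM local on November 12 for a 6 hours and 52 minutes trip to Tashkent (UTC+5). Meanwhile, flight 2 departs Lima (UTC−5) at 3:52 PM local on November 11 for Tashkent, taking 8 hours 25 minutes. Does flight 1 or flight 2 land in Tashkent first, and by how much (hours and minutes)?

the second, by 17 hours 30 minutes

Flight 1 in UTC: 7:55 PM − 4:00 = 3:55 PM on Nov 12.
+6 hours and 52 minutes → arrive 10:47 PM UTC on Nov 12.
Flight 2 in UTC: 3:52 PM + 5:00 = 8:52 PM on Nov 11.
+8 hours and 25 minutes → arrive 5:17 AM UTC on Nov 12.
Flight 2 lands earlier by 17 hours 30 minutes.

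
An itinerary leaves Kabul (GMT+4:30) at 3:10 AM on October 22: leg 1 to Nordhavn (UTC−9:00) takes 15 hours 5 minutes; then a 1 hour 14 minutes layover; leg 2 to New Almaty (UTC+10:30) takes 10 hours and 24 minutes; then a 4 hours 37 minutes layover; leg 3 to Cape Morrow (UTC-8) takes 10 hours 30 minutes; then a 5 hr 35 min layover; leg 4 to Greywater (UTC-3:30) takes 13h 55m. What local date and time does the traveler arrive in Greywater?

Convert departure to UTC: 3:10 AM − 4:30 = 10:40 PM UTC on Oct 21.
Add 15 hours 5 minutes leg 1 → 1:45 PM UTC (Oct 22).
Add 1 hour and 14 minutes layover in Nordhavn → 2:59 PM UTC.
Add 10 hours 24 minutes leg 2 → 1:23 AM UTC (Oct 23).
Add 4 hours and 37 minutes layover in New Almaty → 6:00 AM UTC.
Add 10 hours 30 minutes leg 3 → 4:30 PM UTC.
Add 5 hours 35 minutes layover in Cape Morrow → 10:05 PM UTC.
Add 13 hours 55 minutes leg 4 → 12:00 PM UTC (Oct 24).
Greywater is UTC−3:30, so local arrival = 12:00 PM − 3:30 = 8:30 AM on Oct 24.

8:30 AM on Oct 24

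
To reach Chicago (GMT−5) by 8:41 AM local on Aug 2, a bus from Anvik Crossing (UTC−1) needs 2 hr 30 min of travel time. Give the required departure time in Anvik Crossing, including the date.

10:11 AM on August 2

Target arrival in UTC: 8:41 AM + 5:00 = 1:41 PM on Aug 2.
Subtract 2 hours 30 minutes → departure 11:11 AM UTC on Aug 2.
Anvik Crossing is UTC−1:00: 11:11 AM − 1:00 = 10:11 AM on Aug 2.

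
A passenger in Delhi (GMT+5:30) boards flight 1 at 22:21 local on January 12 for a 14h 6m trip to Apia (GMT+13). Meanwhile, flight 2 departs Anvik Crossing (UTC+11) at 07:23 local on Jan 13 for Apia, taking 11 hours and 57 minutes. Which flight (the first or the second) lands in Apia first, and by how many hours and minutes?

Flight 1 in UTC: 22:21 − 5:30 = 16:51 on Jan 12.
+14 hours 6 minutes → arrive 06:57 UTC on Jan 13.
Flight 2 in UTC: 07:23 − 11:00 = 20:23 on Jan 12.
+11 hours and 57 minutes → arrive 08:20 UTC on Jan 13.
Flight 1 lands earlier by 1 hour 23 minutes.

the first, by 1 hour 23 minutes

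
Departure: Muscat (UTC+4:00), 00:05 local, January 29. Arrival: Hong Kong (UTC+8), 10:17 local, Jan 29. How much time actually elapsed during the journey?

6 hours 12 minutes

Hong Kong is 4:00 ahead of Muscat.
Clock-face elapsed time (ignoring zones) is 10 hours 12 minutes.
Actual elapsed = 10 hours 12 minutes − 4:00 = 6 hours 12 minutes.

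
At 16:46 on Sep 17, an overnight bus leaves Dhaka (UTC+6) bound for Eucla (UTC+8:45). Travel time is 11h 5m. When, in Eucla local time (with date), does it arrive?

06:36 on Sep 18

Convert departure to UTC: 16:46 − 6:00 = 10:46 UTC on Sep 17.
Add 11 hours and 5 minutes travel time → 21:51 UTC.
Eucla is UTC+8:45, so local arrival = 21:51 + 8:45 = 06:36 on Sep 18.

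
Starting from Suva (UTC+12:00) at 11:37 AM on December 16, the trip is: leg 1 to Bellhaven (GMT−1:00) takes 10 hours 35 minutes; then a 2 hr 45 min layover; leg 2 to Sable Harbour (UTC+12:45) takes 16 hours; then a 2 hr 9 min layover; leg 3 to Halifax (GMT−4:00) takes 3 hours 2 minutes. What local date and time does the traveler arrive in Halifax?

6:08 AM on Dec 17

Convert departure to UTC: 11:37 AM − 12:00 = 11:37 PM UTC on Dec 15.
Add 10 hours 35 minutes leg 1 → 10:12 AM UTC (Dec 16).
Add 2 hours and 45 minutes layover in Bellhaven → 12:57 PM UTC.
Add 16 hours leg 2 → 4:57 AM UTC (Dec 17).
Add 2 hours and 9 minutes layover in Sable Harbour → 7:06 AM UTC.
Add 3 hours 2 minutes leg 3 → 10:08 AM UTC.
Halifax is UTC−4:00, so local arrival = 10:08 AM − 4:00 = 6:08 AM on Dec 17.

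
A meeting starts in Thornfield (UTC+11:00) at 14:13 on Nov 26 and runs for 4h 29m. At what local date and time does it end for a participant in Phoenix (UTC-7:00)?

Convert start to UTC: 14:13 − 11:00 = 03:13 UTC on Nov 26.
Add 4 hours 29 minutes duration → 07:42 UTC.
Phoenix is UTC−7:00, so local end time = 07:42 − 7:00 = 00:42 on Nov 26.

00:42 on November 26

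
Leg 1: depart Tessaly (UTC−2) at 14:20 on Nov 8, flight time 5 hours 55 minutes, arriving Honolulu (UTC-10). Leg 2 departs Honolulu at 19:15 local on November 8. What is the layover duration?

7 hours

Convert departure to UTC: 14:20 + 2:00 = 16:20 UTC on Nov 8.
Add 5 hours 55 minutes flight time → 22:15 UTC.
Honolulu is UTC−10:00, so local arrival = 22:15 − 10:00 = 12:15 on Nov 8.
Layover = 19:15 − 12:15 = 7 hours.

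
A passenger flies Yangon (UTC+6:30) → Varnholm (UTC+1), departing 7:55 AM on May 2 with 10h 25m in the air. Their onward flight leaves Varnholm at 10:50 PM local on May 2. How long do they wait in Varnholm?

Convert departure to UTC: 7:55 AM − 6:30 = 1:25 AM UTC on May 2.
Add 10 hours and 25 minutes flight time → 11:50 AM UTC.
Varnholm is UTC+1:00, so local arrival = 11:50 AM + 1:00 = 12:50 PM on May 2.
Layover = 10:50 PM − 12:50 PM = 10 hours.

10 hours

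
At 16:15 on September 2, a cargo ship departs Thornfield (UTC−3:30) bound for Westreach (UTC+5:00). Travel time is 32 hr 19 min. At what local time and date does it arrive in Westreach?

09:04 on September 4

Convert departure to UTC: 16:15 + 3:30 = 19:45 UTC on Sep 2.
Add 32 hours 19 minutes travel time → 04:04 UTC (Sep 4).
Westreach is UTC+5:00, so local arrival = 04:04 + 5:00 = 09:04 on Sep 4.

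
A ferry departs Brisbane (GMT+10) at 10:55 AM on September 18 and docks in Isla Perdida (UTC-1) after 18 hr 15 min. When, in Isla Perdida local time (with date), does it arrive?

6:10 PM on Sep 18

Convert departure to UTC: 10:55 AM − 10:00 = 12:55 AM UTC on Sep 18.
Add 18 hours 15 minutes travel time → 7:10 PM UTC.
Isla Perdida is UTC−1:00, so local arrival = 7:10 PM − 1:00 = 6:10 PM on Sep 18.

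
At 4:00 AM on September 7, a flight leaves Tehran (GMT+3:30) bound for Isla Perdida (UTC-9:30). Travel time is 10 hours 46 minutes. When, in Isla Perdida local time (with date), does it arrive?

1:46 AM on Sep 7

Convert departure to UTC: 4:00 AM − 3:30 = 12:30 AM UTC on Sep 7.
Add 10 hours 46 minutes travel time → 11:16 AM UTC.
Isla Perdida is UTC−9:30, so local arrival = 11:16 AM − 9:30 = 1:46 AM on Sep 7.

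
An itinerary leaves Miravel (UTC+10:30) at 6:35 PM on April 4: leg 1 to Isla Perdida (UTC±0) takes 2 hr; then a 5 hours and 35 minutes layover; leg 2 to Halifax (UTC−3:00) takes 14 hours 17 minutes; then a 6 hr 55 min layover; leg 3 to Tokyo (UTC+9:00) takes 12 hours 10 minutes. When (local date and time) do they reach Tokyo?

Convert departure to UTC: 6:35 PM − 10:30 = 8:05 AM UTC on Apr 4.
Add 2 hours leg 1 → 10:05 AM UTC.
Add 5 hours and 35 minutes layover in Isla Perdida → 3:40 PM UTC.
Add 14 hours and 17 minutes leg 2 → 5:57 AM UTC (Apr 5).
Add 6 hours 55 minutes layover in Halifax → 12:52 PM UTC.
Add 12 hours 10 minutes leg 3 → 1:02 AM UTC (Apr 6).
Tokyo is UTC+9:00, so local arrival = 1:02 AM + 9:00 = 10:02 AM on Apr 6.

10:02 AM on Apr 6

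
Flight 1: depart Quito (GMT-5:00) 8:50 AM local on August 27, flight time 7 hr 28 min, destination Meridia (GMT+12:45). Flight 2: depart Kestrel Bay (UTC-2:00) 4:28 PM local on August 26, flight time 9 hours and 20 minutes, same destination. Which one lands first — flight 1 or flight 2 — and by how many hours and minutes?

the second, by 17 hours 30 minutes

Flight 1 in UTC: 8:50 AM + 5:00 = 1:50 PM on Aug 27.
+7 hours and 28 minutes → arrive 9:18 PM UTC on Aug 27.
Flight 2 in UTC: 4:28 PM + 2:00 = 6:28 PM on Aug 26.
+9 hours 20 minutes → arrive 3:48 AM UTC on Aug 27.
Flight 2 lands earlier by 17 hours 30 minutes.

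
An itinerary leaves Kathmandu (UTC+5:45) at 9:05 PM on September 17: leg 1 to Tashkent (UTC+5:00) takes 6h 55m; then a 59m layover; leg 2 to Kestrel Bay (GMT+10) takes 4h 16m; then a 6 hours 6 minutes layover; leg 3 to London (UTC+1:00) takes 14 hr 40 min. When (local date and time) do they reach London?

1:16 AM on Sep 19

Convert departure to UTC: 9:05 PM − 5:45 = 3:20 PM UTC on Sep 17.
Add 6 hours 55 minutes leg 1 → 10:15 PM UTC.
Add 59 minutes layover in Tashkent → 11:14 PM UTC.
Add 4 hours 16 minutes leg 2 → 3:30 AM UTC (Sep 18).
Add 6 hours and 6 minutes layover in Kestrel Bay → 9:36 AM UTC.
Add 14 hours and 40 minutes leg 3 → 12:16 AM UTC (Sep 19).
London is UTC+1:00, so local arrival = 12:16 AM + 1:00 = 1:16 AM on Sep 19.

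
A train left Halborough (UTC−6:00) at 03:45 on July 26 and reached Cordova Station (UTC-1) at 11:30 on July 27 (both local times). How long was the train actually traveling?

Departure in UTC: 03:45 + 6:00 = 09:45 on Jul 26.
Arrival in UTC: 11:30 + 1:00 = 12:30 on Jul 27.
Elapsed = 12:30 − 09:45 (+1 day) = 26 hours 45 minutes.

26 hours 45 minutes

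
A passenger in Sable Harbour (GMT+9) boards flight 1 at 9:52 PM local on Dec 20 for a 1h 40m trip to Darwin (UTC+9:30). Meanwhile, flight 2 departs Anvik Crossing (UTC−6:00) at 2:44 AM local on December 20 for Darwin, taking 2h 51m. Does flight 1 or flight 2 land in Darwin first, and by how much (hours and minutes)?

Flight 1 in UTC: 9:52 PM − 9:00 = 12:52 PM on Dec 20.
+1 hour 40 minutes → arrive 2:32 PM UTC on Dec 20.
Flight 2 in UTC: 2:44 AM + 6:00 = 8:44 AM on Dec 20.
+2 hours and 51 minutes → arrive 11:35 AM UTC on Dec 20.
Flight 2 lands earlier by 2 hours 57 minutes.

the second, by 2 hours 57 minutes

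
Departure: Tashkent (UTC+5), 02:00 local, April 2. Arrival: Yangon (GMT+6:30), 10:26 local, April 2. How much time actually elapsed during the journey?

Departure in UTC: 02:00 − 5:00 = 21:00 on Apr 1.
Arrival in UTC: 10:26 − 6:30 = 03:56 on Apr 2.
Elapsed = 03:56 − 21:00 (+1 day) = 6 hours 56 minutes.

6 hours 56 minutes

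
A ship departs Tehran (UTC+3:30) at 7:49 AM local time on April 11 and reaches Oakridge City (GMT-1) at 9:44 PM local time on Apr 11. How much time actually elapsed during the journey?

Oakridge City is 4:30 behind Tehran.
Clock-face elapsed time (ignoring zones) is 13 hours 55 minutes.
Actual elapsed = 13 hours 55 minutes + 4:30 = 18 hours 25 minutes.

18 hours 25 minutes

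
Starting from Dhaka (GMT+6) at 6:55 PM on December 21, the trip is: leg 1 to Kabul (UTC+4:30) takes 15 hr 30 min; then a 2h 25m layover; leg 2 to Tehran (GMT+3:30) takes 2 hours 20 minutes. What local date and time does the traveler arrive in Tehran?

Convert departure to UTC: 6:55 PM − 6:00 = 12:55 PM UTC on Dec 21.
Add 15 hours and 30 minutes leg 1 → 4:25 AM UTC (Dec 22).
Add 2 hours and 25 minutes layover in Kabul → 6:50 AM UTC.
Add 2 hours 20 minutes leg 2 → 9:10 AM UTC.
Tehran is UTC+3:30, so local arrival = 9:10 AM + 3:30 = 12:40 PM on Dec 22.

12:40 PM on December 22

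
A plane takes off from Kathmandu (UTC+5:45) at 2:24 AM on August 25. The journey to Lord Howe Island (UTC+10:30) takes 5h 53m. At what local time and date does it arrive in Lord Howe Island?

Convert departure to UTC: 2:24 AM − 5:45 = 8:39 PM UTC on Aug 24.
Add 5 hours and 53 minutes travel time → 2:32 AM UTC (Aug 25).
Lord Howe Island is UTC+10:30, so local arrival = 2:32 AM + 10:30 = 1:02 PM on Aug 25.

1:02 PM on August 25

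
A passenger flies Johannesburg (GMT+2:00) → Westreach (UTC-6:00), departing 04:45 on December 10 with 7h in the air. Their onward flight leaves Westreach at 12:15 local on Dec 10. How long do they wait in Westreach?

Convert departure to UTC: 04:45 − 2:00 = 02:45 UTC on Dec 10.
Add 7 hours flight time → 09:45 UTC.
Westreach is UTC−6:00, so local arrival = 09:45 − 6:00 = 03:45 on Dec 10.
Layover = 12:15 − 03:45 = 8 hours 30 minutes.

8 hours 30 minutes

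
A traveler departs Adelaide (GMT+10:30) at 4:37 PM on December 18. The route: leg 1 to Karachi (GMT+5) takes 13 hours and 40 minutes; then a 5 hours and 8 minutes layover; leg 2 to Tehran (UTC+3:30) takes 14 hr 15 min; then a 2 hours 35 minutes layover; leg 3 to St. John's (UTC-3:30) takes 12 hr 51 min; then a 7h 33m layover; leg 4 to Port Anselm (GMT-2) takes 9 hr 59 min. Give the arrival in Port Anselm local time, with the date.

Convert departure to UTC: 4:37 PM − 10:30 = 6:07 AM UTC on Dec 18.
Add 13 hours and 40 minutes leg 1 → 7:47 PM UTC.
Add 5 hours 8 minutes layover in Karachi → 12:55 AM UTC (Dec 19).
Add 14 hours and 15 minutes leg 2 → 3:10 PM UTC.
Add 2 hours 35 minutes layover in Tehran → 5:45 PM UTC.
Add 12 hours and 51 minutes leg 3 → 6:36 AM UTC (Dec 20).
Add 7 hours 33 minutes layover in St. John's → 2:09 PM UTC.
Add 9 hours 59 minutes leg 4 → 12:08 AM UTC (Dec 21).
Port Anselm is UTC−2:00, so local arrival = 12:08 AM − 2:00 = 10:08 PM on Dec 20.

10:08 PM on Dec 20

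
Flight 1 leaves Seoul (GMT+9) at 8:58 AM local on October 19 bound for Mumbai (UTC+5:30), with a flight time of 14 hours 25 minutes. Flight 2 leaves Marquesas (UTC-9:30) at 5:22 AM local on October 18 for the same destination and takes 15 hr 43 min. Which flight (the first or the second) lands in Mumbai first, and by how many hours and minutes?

Flight 1 in UTC: 8:58 AM − 9:00 = 11:58 PM on Oct 18.
+14 hours and 25 minutes → arrive 2:23 PM UTC on Oct 19.
Flight 2 in UTC: 5:22 AM + 9:30 = 2:52 PM on Oct 18.
+15 hours and 43 minutes → arrive 6:35 AM UTC on Oct 19.
Flight 2 lands earlier by 7 hours 48 minutes.

the second, by 7 hours 48 minutes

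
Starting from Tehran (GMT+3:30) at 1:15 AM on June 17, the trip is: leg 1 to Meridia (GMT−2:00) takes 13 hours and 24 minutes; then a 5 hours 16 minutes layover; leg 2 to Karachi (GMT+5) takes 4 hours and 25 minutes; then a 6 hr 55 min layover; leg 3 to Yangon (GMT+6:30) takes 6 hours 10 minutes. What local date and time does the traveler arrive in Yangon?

4:25 PM on June 18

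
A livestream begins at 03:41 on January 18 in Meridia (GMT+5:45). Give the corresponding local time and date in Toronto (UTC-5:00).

In UTC: 03:41 − 5:45 = 21:56 on Jan 17.
Toronto is UTC−5:00: 21:56 − 5:00 = 16:56 on Jan 17.

16:56 on Jan 17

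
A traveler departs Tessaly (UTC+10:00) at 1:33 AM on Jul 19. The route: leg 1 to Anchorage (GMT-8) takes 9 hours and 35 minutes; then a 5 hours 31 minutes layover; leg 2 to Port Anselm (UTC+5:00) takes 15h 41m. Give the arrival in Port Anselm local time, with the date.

Convert departure to UTC: 1:33 AM − 10:00 = 3:33 PM UTC on Jul 18.
Add 9 hours and 35 minutes leg 1 → 1:08 AM UTC (Jul 19).
Add 5 hours 31 minutes layover in Anchorage → 6:39 AM UTC.
Add 15 hours 41 minutes leg 2 → 10:20 PM UTC.
Port Anselm is UTC+5:00, so local arrival = 10:20 PM + 5:00 = 3:20 AM on Jul 20.

3:20 AM on July 20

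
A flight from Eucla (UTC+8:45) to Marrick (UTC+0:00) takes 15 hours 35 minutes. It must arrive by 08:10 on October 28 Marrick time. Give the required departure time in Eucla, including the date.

01:20 on October 28

Target arrival is already UTC: 08:10 on Oct 28.
Subtract 15 hours 35 minutes → departure 16:35 UTC on Oct 27.
Eucla is UTC+8:45: 16:35 + 8:45 = 01:20 on Oct 28.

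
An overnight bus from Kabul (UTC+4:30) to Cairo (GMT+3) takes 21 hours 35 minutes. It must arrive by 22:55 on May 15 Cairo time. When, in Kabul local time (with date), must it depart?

Target arrival in UTC: 22:55 − 3:00 = 19:55 on May 15.
Subtract 21 hours 35 minutes → departure 22:20 UTC on May 14.
Kabul is UTC+4:30: 22:20 + 4:30 = 02:50 on May 15.

02:50 on May 15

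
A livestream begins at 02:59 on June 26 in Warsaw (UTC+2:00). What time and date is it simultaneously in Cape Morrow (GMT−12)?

12:59 on Jun 25

In UTC: 02:59 − 2:00 = 00:59 on Jun 26.
Cape Morrow is UTC−12:00: 00:59 − 12:00 = 12:59 on Jun 25.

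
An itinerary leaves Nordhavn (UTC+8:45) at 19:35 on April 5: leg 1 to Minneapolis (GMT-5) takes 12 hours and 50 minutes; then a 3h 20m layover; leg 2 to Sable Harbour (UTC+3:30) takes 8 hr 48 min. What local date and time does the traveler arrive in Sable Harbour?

15:18 on April 6

Convert departure to UTC: 19:35 − 8:45 = 10:50 UTC on Apr 5.
Add 12 hours 50 minutes leg 1 → 23:40 UTC.
Add 3 hours 20 minutes layover in Minneapolis → 03:00 UTC (Apr 6).
Add 8 hours and 48 minutes leg 2 → 11:48 UTC.
Sable Harbour is UTC+3:30, so local arrival = 11:48 + 3:30 = 15:18 on Apr 6.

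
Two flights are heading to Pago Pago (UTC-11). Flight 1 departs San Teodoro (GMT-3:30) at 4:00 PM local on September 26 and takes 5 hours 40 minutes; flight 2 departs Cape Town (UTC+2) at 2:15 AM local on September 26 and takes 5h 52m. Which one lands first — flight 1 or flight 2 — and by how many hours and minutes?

Flight 1 in UTC: 4:00 PM + 3:30 = 7:30 PM on Sep 26.
+5 hours 40 minutes → arrive 1:10 AM UTC on Sep 27.
Flight 2 in UTC: 2:15 AM − 2:00 = 12:15 AM on Sep 26.
+5 hours and 52 minutes → arrive 6:07 AM UTC on Sep 26.
Flight 2 lands earlier by 19 hours 3 minutes.

the second, by 19 hours 3 minutes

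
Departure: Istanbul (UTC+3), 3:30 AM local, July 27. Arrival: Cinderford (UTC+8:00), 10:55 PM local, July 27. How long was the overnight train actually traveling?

Departure in UTC: 3:30 AM − 3:00 = 12:30 AM on Jul 27.
Arrival in UTC: 10:55 PM − 8:00 = 2:55 PM on Jul 27.
Elapsed = 2:55 PM − 12:30 AM = 14 hours 25 minutes.

14 hours 25 minutes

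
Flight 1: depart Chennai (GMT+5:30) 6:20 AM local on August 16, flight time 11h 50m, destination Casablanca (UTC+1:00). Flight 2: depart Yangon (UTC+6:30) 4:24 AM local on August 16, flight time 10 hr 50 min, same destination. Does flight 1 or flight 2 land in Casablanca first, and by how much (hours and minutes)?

the second, by 3 hours 56 minutes

Flight 1 in UTC: 6:20 AM − 5:30 = 12:50 AM on Aug 16.
+11 hours and 50 minutes → arrive 12:40 PM UTC on Aug 16.
Flight 2 in UTC: 4:24 AM − 6:30 = 9:54 PM on Aug 15.
+10 hours and 50 minutes → arrive 8:44 AM UTC on Aug 16.
Flight 2 lands earlier by 3 hours 56 minutes.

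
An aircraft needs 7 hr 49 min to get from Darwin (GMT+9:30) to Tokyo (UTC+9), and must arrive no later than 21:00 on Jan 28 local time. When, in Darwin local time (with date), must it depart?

Target arrival in UTC: 21:00 − 9:00 = 12:00 on Jan 28.
Subtract 7 hours and 49 minutes → departure 04:11 UTC on Jan 28.
Darwin is UTC+9:30: 04:11 + 9:30 = 13:41 on Jan 28.

13:41 on Jan 28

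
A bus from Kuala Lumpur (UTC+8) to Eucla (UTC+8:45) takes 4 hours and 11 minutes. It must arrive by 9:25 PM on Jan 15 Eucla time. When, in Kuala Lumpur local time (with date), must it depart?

4:29 PM on January 15

Target arrival in UTC: 9:25 PM − 8:45 = 12:40 PM on Jan 15.
Subtract 4 hours 11 minutes → departure 8:29 AM UTC on Jan 15.
Kuala Lumpur is UTC+8:00: 8:29 AM + 8:00 = 4:29 PM on Jan 15.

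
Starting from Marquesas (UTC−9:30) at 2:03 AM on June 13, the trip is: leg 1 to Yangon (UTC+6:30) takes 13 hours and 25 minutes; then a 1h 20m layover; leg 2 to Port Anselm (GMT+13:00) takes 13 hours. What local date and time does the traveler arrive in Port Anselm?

4:18 AM on Jun 15

Convert departure to UTC: 2:03 AM + 9:30 = 11:33 AM UTC on Jun 13.
Add 13 hours and 25 minutes leg 1 → 12:58 AM UTC (Jun 14).
Add 1 hour and 20 minutes layover in Yangon → 2:18 AM UTC.
Add 13 hours leg 2 → 3:18 PM UTC.
Port Anselm is UTC+13:00, so local arrival = 3:18 PM + 13:00 = 4:18 AM on Jun 15.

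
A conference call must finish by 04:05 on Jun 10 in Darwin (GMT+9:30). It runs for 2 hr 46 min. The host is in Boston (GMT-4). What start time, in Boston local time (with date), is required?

11:49 on June 9

Target end time in UTC: 04:05 − 9:30 = 18:35 on Jun 9.
Subtract 2 hours and 46 minutes → start 15:49 UTC on Jun 9.
Boston is UTC−4:00: 15:49 − 4:00 = 11:49 on Jun 9.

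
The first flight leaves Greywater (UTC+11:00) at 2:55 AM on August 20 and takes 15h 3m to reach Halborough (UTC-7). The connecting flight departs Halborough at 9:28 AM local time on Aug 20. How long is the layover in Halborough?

9 hours 30 minutes

Convert departure to UTC: 2:55 AM − 11:00 = 3:55 PM UTC on Aug 19.
Add 15 hours 3 minutes flight time → 6:58 AM UTC (Aug 20).
Halborough is UTC−7:00, so local arrival = 6:58 AM − 7:00 = 11:58 PM on Aug 19.
Layover = 9:28 AM − 11:58 PM (+1 day) = 9 hours 30 minutes.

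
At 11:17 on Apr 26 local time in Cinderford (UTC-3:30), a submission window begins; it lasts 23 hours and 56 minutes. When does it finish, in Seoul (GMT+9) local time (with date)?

23:43 on April 27

Convert start to UTC: 11:17 + 3:30 = 14:47 UTC on Apr 26.
Add 23 hours and 56 minutes duration → 14:43 UTC (Apr 27).
Seoul is UTC+9:00, so local end time = 14:43 + 9:00 = 23:43 on Apr 27.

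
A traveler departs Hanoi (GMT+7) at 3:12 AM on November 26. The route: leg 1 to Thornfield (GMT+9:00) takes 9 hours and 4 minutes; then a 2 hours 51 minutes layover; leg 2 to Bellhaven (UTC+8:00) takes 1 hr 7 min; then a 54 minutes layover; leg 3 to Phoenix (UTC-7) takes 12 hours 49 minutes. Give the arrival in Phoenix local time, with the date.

Convert departure to UTC: 3:12 AM − 7:00 = 8:12 PM UTC on Nov 25.
Add 9 hours 4 minutes leg 1 → 5:16 AM UTC (Nov 26).
Add 2 hours and 51 minutes layover in Thornfield → 8:07 AM UTC.
Add 1 hour 7 minutes leg 2 → 9:14 AM UTC.
Add 54 minutes layover in Bellhaven → 10:08 AM UTC.
Add 12 hours 49 minutes leg 3 → 10:57 PM UTC.
Phoenix is UTC−7:00, so local arrival = 10:57 PM − 7:00 = 3:57 PM on Nov 26.

3:57 PM on November 26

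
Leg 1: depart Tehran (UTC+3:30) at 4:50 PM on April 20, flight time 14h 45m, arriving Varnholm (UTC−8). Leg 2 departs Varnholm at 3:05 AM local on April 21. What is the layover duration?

7 hours

Convert departure to UTC: 4:50 PM − 3:30 = 1:20 PM UTC on Apr 20.
Add 14 hours and 45 minutes flight time → 4:05 AM UTC (Apr 21).
Varnholm is UTC−8:00, so local arrival = 4:05 AM − 8:00 = 8:05 PM on Apr 20.
Layover = 3:05 AM − 8:05 PM (+1 day) = 7 hours.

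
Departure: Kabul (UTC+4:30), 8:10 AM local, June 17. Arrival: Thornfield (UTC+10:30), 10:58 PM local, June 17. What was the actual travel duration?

8 hours 48 minutes

Thornfield is 6:00 ahead of Kabul.
Clock-face elapsed time (ignoring zones) is 14 hours 48 minutes.
Actual elapsed = 14 hours 48 minutes − 6:00 = 8 hours 48 minutes.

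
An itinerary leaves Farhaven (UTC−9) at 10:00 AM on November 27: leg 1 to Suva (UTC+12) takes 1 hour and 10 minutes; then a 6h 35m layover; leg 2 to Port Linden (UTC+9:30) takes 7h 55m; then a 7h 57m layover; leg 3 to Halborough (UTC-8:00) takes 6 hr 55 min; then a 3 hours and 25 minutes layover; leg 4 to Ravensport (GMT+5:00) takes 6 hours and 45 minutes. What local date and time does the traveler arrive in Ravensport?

Convert departure to UTC: 10:00 AM + 9:00 = 7:00 PM UTC on Nov 27.
Add 1 hour and 10 minutes leg 1 → 8:10 PM UTC.
Add 6 hours 35 minutes layover in Suva → 2:45 AM UTC (Nov 28).
Add 7 hours and 55 minutes leg 2 → 10:40 AM UTC.
Add 7 hours and 57 minutes layover in Port Linden → 6:37 PM UTC.
Add 6 hours 55 minutes leg 3 → 1:32 AM UTC (Nov 29).
Add 3 hours 25 minutes layover in Halborough → 4:57 AM UTC.
Add 6 hours 45 minutes leg 4 → 11:42 AM UTC.
Ravensport is UTC+5:00, so local arrival = 11:42 AM + 5:00 = 4:42 PM on Nov 29.

4:42 PM on November 29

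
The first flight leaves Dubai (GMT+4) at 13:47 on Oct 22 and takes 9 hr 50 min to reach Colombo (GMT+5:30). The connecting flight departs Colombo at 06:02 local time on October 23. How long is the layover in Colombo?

4 hours 55 minutes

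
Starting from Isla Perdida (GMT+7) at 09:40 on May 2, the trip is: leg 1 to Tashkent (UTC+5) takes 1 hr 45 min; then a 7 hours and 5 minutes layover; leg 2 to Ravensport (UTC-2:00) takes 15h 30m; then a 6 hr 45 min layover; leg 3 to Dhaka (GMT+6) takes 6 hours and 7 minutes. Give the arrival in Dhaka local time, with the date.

Convert departure to UTC: 09:40 − 7:00 = 02:40 UTC on May 2.
Add 1 hour and 45 minutes leg 1 → 04:25 UTC.
Add 7 hours and 5 minutes layover in Tashkent → 11:30 UTC.
Add 15 hours 30 minutes leg 2 → 03:00 UTC (May 3).
Add 6 hours 45 minutes layover in Ravensport → 09:45 UTC.
Add 6 hours 7 minutes leg 3 → 15:52 UTC.
Dhaka is UTC+6:00, so local arrival = 15:52 + 6:00 = 21:52 on May 3.

21:52 on May 3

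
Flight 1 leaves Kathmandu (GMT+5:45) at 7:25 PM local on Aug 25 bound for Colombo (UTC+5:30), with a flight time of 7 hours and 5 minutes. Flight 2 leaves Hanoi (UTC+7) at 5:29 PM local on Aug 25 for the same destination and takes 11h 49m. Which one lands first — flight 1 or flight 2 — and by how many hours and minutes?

Flight 1 in UTC: 7:25 PM − 5:45 = 1:40 PM on Aug 25.
+7 hours 5 minutes → arrive 8:45 PM UTC on Aug 25.
Flight 2 in UTC: 5:29 PM − 7:00 = 10:29 AM on Aug 25.
+11 hours and 49 minutes → arrive 10:18 PM UTC on Aug 25.
Flight 1 lands earlier by 1 hour 33 minutes.

the first, by 1 hour 33 minutes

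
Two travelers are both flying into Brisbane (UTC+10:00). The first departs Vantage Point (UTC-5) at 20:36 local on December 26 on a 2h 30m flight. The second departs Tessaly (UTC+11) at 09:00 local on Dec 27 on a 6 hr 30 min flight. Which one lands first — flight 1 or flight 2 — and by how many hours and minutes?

the first, by 24 minutes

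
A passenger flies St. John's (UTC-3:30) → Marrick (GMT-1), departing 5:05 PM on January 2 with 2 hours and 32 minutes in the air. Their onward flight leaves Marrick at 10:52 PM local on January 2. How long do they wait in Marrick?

Convert departure to UTC: 5:05 PM + 3:30 = 8:35 PM UTC on Jan 2.
Add 2 hours and 32 minutes flight time → 11:07 PM UTC.
Marrick is UTC−1:00, so local arrival = 11:07 PM − 1:00 = 10:07 PM on Jan 2.
Layover = 10:52 PM − 10:07 PM = 45 minutes.

45 minutes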